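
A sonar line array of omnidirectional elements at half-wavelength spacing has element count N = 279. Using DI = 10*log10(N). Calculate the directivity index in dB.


DI = 10*log10(279) = 24.46

24.46 dB


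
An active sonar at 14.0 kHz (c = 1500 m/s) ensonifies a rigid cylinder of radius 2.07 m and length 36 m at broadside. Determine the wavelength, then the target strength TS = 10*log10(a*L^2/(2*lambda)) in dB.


Step 1: lambda = c/f = 1500/14000 = 0.10714 m
Step 2: TS = 10*log10(a*L^2/(2*lambda)) = 10*log10(2.07*36^2/(2*0.10714)) = 40.98

40.98 dB


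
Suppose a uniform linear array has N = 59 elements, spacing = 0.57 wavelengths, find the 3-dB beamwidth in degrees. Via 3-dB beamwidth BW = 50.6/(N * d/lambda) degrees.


BW = 50.6 / (59 * 0.57) = 50.6 / 33.63 = 1.5

1.5 deg


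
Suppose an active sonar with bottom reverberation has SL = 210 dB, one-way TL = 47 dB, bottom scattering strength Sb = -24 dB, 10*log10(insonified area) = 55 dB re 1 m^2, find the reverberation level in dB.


RL = SL - 2*TL + Sb + 10*log10(A) = 210 - 2*47 + (-24) + 55 = 147

147 dB


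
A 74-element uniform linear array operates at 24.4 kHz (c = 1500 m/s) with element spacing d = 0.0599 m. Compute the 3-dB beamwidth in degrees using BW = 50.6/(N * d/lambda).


0.7 deg


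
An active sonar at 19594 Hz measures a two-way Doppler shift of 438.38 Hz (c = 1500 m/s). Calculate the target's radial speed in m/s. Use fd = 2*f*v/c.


16.78 m/s


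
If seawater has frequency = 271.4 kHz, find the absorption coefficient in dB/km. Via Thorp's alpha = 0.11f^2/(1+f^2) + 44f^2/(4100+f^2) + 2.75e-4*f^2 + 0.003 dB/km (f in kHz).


f^2 = 73657.96
alpha = 0.11*73657.96/(1+73657.96) + 44*73657.96/(4100+73657.96) + 2.75e-4*73657.96 + 0.003 = 62.049

62.049 dB/km


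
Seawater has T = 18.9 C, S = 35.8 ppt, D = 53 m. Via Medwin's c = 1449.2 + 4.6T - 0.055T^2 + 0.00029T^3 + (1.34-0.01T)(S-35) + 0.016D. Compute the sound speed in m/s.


c = 1449.2 + 4.6*18.9 - 0.055*18.9^2 + 0.00029*18.9^3 + (1.34 - 0.01*18.9)*(35.8 - 35) + 0.016*53 = 1520.22

1520.22 m/s


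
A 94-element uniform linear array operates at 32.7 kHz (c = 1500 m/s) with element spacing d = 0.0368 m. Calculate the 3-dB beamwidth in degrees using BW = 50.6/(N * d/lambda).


0.67 deg


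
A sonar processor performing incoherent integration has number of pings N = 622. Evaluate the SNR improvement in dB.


Gain = 5*log10(622) = 13.97

13.97 dB


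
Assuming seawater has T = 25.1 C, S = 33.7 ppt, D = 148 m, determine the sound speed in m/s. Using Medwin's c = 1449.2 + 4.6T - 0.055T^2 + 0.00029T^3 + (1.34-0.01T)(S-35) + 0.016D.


1535.55 m/s


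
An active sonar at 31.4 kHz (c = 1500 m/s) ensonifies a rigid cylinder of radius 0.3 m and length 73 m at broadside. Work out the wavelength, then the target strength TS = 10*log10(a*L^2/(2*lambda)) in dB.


Step 1: lambda = c/f = 1500/31400 = 0.04777 m
Step 2: TS = 10*log10(a*L^2/(2*lambda)) = 10*log10(0.3*73^2/(2*0.04777)) = 42.24

42.24 dB


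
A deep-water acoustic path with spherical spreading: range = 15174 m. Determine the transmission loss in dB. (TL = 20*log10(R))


83.62 dB


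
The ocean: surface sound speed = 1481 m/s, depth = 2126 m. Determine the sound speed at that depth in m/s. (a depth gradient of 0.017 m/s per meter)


c = 1481 + 0.017 * 2126 = 1517.142

1517.142 m/s


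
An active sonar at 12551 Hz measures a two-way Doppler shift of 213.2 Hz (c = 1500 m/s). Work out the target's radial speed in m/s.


12.74 m/s


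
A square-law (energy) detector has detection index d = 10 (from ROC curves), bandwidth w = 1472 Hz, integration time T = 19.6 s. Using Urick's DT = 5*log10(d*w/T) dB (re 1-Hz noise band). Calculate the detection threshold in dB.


DT = 5*log10(d*w/T) = 5*log10(10 * 1472 / 19.6) = 5*log10(751.02) = 14.38

14.38 dB


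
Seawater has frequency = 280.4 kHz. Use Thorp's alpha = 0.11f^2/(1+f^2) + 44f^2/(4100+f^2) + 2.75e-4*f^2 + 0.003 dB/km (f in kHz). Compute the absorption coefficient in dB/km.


63.554 dB/km


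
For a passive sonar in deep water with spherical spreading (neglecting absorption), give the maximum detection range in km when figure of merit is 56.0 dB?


0.63 km


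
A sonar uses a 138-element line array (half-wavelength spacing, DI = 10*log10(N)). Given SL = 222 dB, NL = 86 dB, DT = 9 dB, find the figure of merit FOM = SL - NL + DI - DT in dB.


Step 1: DI = 10*log10(138) = 21.4 dB
Step 2: FOM = SL - NL + DI - DT = 222 - 86 + 21.4 - 9 = 148.4

148.4 dB


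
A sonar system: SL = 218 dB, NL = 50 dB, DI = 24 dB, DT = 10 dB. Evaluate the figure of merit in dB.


FOM = SL - NL + DI - DT = 218 - 50 + 24 - 10 = 182

182 dB


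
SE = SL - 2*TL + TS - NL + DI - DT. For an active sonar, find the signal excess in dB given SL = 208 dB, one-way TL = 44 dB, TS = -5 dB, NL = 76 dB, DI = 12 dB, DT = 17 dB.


34 dB


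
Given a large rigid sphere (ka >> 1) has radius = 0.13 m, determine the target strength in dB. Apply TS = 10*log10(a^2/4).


TS = 10*log10(0.13^2 / 4) = 10*log10(0.004225) = -23.74

-23.74 dB


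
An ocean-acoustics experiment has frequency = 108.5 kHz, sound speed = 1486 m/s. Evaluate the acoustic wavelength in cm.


lambda = c/f = 1486 / 108500 = 0.0137 m = 1.37 cm

1.37 cm


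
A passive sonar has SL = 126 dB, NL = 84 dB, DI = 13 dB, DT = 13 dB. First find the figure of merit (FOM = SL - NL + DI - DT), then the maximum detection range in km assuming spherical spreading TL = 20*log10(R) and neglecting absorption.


Step 1: FOM = SL - NL + DI - DT = 126 - 84 + 13 - 13 = 42 dB
Step 2: at max range FOM = TL = 20*log10(R), so R = 10^(42/20) = 125.89 m = 0.13 km

0.13 km


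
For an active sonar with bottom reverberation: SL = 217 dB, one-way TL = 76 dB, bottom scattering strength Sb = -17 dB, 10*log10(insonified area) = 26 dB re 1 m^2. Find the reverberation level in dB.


RL = SL - 2*TL + Sb + 10*log10(A) = 217 - 2*76 + (-17) + 26 = 74

74 dB


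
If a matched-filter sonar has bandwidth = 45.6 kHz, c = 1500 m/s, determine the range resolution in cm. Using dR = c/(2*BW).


1.64 cm


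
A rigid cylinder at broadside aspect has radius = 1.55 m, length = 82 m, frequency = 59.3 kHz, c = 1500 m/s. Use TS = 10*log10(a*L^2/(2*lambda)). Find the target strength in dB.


lambda = 1500/59300 = 0.0253 m
TS = 10*log10(1.55*82^2/(2*0.0253)) = 53.14

53.14 dB


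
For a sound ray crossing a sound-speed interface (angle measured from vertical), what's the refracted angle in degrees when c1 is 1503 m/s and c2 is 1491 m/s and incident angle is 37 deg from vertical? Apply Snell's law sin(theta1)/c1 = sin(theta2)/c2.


sin(theta2) = (c2/c1)*sin(theta1) = (1491/1503)*sin(37 deg) = 0.59701
theta2 = arcsin(0.59701) = 36.66

36.66 deg


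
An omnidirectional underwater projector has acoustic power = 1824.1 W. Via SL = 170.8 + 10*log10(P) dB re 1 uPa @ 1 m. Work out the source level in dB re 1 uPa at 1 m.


203.41 dB


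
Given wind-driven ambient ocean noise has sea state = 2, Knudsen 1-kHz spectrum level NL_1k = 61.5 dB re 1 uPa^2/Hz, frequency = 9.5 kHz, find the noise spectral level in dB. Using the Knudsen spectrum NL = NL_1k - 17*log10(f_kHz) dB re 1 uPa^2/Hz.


44.88 dB


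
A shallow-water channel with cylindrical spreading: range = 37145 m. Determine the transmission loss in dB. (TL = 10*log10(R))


45.7 dB


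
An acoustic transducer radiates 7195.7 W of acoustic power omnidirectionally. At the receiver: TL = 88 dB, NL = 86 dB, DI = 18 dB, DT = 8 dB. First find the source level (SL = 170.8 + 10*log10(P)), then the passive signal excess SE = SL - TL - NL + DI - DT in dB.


Step 1: SL = 170.8 + 10*log10(7195.7) = 209.37 dB
Step 2: SE = SL - TL - NL + DI - DT = 209.37 - 88 - 86 + 18 - 8 = 45.37

45.37 dB


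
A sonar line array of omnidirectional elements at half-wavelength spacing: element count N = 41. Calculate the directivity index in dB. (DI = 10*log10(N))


DI = 10*log10(41) = 16.13

16.13 dB


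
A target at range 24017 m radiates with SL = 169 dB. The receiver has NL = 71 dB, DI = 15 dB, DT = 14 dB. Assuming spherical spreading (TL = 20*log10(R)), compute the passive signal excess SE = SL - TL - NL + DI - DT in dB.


Step 1: TL = 20*log10(24017) = 87.61 dB
Step 2: SE = 169 - 87.61 - 71 + 15 - 14 = 11.39

11.39 dB


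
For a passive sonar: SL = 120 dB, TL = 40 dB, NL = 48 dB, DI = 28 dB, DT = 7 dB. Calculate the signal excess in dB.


SE = SL - TL - NL + DI - DT = 120 - 40 - 48 + 28 - 7 = 53

53 dB


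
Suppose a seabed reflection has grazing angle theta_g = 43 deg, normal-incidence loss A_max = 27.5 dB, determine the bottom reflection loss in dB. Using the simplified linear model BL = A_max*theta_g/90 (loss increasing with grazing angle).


BL = A_max * theta_g / 90 = 27.5 * 43 / 90 = 13.14

13.14 dB


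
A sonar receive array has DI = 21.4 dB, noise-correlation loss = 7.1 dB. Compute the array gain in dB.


AG = DI - L_corr = 21.4 - 7.1 = 14.3

14.3 dB


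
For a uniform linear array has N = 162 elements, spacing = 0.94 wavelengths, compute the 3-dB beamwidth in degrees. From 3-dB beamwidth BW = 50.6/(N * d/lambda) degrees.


BW = 50.6 / (162 * 0.94) = 50.6 / 152.28 = 0.33

0.33 deg


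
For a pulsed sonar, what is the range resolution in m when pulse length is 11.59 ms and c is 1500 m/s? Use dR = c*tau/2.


dR = c*tau/2 = 1500 * 11.59e-3 / 2 = 8.6925

8.6925 m


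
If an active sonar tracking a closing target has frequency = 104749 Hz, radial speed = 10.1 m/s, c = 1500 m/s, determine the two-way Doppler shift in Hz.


fd = 2*f*v/c = 2 * 104749 * 10.1 / 1500 = 1410.62

1410.62 Hz


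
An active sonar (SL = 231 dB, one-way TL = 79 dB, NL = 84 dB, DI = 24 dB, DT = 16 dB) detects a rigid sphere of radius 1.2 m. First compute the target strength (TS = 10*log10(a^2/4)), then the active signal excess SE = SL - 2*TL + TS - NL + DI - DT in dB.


Step 1: TS = 10*log10(1.2^2/4) = -4.44 dB
Step 2: SE = SL - 2*TL + TS - NL + DI - DT = 231 - 2*79 + (-4.44) - 84 + 24 - 16 = -7.44

-7.44 dB


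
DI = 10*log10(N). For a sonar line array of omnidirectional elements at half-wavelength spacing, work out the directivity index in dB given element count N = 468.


DI = 10*log10(468) = 26.7

26.7 dB


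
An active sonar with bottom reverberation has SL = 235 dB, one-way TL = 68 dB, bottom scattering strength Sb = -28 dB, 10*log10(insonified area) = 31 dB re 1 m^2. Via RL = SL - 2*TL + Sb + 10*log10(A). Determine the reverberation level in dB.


RL = SL - 2*TL + Sb + 10*log10(A) = 235 - 2*68 + (-28) + 31 = 102

102 dB


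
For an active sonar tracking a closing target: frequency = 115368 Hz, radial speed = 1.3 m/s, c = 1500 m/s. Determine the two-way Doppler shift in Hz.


fd = 2*f*v/c = 2 * 115368 * 1.3 / 1500 = 199.97

199.97 Hz


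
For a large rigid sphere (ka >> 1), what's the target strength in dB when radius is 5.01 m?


TS = 10*log10(5.01^2 / 4) = 10*log10(6.275025) = 7.98

7.98 dB


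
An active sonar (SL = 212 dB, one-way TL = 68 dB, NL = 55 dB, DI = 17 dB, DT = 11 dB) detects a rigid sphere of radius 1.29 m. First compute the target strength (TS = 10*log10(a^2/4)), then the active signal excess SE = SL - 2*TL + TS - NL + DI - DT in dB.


Step 1: TS = 10*log10(1.29^2/4) = -3.81 dB
Step 2: SE = SL - 2*TL + TS - NL + DI - DT = 212 - 2*68 + (-3.81) - 55 + 17 - 11 = 23.19

23.19 dB


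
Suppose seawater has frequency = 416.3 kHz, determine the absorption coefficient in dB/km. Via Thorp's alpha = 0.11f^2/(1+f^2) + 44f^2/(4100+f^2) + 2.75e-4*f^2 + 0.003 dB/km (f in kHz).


90.755 dB/km


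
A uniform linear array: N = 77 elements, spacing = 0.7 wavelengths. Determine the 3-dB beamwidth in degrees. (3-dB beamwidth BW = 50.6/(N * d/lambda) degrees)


BW = 50.6 / (77 * 0.7) = 50.6 / 53.9 = 0.94

0.94 deg


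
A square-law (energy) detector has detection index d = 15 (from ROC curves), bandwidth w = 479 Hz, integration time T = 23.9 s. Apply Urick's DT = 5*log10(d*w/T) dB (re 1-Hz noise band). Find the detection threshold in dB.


DT = 5*log10(d*w/T) = 5*log10(15 * 479 / 23.9) = 5*log10(300.63) = 12.39

12.39 dB


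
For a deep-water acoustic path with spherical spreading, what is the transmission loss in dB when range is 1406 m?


TL = 20*log10(1406) = 62.96

62.96 dB


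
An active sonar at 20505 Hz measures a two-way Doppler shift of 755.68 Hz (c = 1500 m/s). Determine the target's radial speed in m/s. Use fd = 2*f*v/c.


From fd = 2*f*v/c, v = c*fd/(2*f) = 1500 * 755.68 / (2*20505) = 27.64

27.64 m/s


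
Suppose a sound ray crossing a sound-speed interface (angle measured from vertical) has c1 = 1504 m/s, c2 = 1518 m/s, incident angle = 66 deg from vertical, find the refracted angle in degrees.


sin(theta2) = (c2/c1)*sin(theta1) = (1518/1504)*sin(66 deg) = 0.92205
theta2 = arcsin(0.92205) = 67.23

67.23 deg


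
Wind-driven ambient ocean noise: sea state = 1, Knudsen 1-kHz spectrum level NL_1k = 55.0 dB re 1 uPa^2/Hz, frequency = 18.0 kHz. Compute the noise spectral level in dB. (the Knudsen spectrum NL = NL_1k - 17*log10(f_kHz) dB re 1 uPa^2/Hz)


NL = NL_1k - 17*log10(f_kHz) = 55.0 - 17*log10(18.0) = 55.0 - (21.34) = 33.66

33.66 dB


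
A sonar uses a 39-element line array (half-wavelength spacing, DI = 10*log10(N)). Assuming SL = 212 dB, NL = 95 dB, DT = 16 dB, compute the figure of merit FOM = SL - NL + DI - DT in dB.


Step 1: DI = 10*log10(39) = 15.91 dB
Step 2: FOM = SL - NL + DI - DT = 212 - 95 + 15.91 - 16 = 116.91

116.91 dB


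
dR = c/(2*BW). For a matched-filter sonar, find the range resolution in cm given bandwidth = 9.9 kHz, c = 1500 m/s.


7.58 cm


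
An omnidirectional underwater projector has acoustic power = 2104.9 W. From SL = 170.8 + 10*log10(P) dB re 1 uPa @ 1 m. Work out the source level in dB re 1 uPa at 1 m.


SL = 170.8 + 10*log10(2104.9) = 170.8 + 33.23 = 204.03

204.03 dB


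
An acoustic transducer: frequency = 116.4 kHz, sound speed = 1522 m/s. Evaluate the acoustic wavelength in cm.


1.31 cm


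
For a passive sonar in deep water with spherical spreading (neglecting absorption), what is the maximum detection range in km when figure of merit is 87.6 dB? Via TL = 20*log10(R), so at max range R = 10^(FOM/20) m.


At max range FOM = TL, so 20*log10(R) = 87.6
R = 10^(87.6/20) = 23988.33 m = 23.99 km

23.99 km


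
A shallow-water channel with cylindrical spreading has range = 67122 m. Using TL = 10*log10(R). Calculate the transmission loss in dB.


48.27 dB


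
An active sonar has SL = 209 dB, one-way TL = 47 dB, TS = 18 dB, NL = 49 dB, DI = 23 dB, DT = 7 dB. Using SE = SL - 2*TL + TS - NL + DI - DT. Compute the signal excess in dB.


100 dB


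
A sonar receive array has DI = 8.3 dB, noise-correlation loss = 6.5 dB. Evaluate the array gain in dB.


1.8 dB


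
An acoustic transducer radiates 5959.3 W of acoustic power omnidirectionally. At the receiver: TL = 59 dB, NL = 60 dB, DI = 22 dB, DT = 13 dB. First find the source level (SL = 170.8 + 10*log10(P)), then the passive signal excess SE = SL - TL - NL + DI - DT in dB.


Step 1: SL = 170.8 + 10*log10(5959.3) = 208.55 dB
Step 2: SE = SL - TL - NL + DI - DT = 208.55 - 59 - 60 + 22 - 13 = 98.55

98.55 dB


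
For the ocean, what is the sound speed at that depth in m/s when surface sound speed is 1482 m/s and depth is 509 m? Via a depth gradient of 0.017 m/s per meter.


c = 1482 + 0.017 * 509 = 1490.653

1490.653 m/s


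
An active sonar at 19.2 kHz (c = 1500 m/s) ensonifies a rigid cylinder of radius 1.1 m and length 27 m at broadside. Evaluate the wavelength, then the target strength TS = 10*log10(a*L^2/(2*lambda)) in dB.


Step 1: lambda = c/f = 1500/19200 = 0.07812 m
Step 2: TS = 10*log10(a*L^2/(2*lambda)) = 10*log10(1.1*27^2/(2*0.07812)) = 37.1

37.1 dB


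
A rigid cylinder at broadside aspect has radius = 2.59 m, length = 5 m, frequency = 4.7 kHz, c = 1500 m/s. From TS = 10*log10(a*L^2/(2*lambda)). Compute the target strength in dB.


lambda = 1500/4700 = 0.31915 m
TS = 10*log10(2.59*5^2/(2*0.31915)) = 20.06

20.06 dB


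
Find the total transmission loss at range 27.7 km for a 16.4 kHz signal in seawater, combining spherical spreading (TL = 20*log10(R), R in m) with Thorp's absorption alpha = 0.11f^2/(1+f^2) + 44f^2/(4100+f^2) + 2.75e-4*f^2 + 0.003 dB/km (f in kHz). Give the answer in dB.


Step 1 (Thorp): alpha = 0.11*268.96/(1+268.96) + 44*268.96/(4100+268.96) + 2.75e-4*268.96 + 0.003 = 2.8953 dB/km
Step 2: TL_spread = 20*log10(27700) = 88.85 dB
Step 3: TL_abs = alpha*R = 2.8953 * 27.7 = 80.2 dB
Step 4: TL_total = 88.85 + 80.2 = 169.05

169.05 dB


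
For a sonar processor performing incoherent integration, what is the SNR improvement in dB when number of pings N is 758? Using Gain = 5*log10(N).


Gain = 5*log10(758) = 14.4

14.4 dB


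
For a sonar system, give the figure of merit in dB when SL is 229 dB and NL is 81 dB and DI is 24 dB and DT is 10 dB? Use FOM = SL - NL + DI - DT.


162 dB


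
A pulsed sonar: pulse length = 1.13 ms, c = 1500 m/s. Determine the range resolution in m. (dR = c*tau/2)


dR = c*tau/2 = 1500 * 1.13e-3 / 2 = 0.8475

0.8475 m


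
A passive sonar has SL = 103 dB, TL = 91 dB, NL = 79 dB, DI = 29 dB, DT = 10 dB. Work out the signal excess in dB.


SE = SL - TL - NL + DI - DT = 103 - 91 - 79 + 29 - 10 = -48

-48 dB


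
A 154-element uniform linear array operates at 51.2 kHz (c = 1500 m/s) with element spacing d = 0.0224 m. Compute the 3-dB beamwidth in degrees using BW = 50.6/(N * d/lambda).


0.43 deg


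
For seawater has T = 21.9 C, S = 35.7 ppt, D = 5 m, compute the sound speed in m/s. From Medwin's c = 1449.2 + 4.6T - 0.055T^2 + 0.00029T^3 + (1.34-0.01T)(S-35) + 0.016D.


c = 1449.2 + 4.6*21.9 - 0.055*21.9^2 + 0.00029*21.9^3 + (1.34 - 0.01*21.9)*(35.7 - 35) + 0.016*5 = 1527.47

1527.47 m/s


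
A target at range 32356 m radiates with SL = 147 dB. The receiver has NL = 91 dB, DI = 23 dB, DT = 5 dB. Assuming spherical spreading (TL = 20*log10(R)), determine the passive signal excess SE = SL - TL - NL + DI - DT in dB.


Step 1: TL = 20*log10(32356) = 90.2 dB
Step 2: SE = 147 - 90.2 - 91 + 23 - 5 = -16.2

-16.2 dB


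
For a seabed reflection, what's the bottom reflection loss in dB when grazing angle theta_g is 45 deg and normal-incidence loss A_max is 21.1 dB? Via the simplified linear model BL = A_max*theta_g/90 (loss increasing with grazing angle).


10.55 dB


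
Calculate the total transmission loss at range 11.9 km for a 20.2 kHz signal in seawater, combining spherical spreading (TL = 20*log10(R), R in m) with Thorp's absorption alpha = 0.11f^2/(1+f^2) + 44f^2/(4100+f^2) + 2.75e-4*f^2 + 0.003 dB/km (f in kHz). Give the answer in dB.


Step 1 (Thorp): alpha = 0.11*408.04/(1+408.04) + 44*408.04/(4100+408.04) + 2.75e-4*408.04 + 0.003 = 4.2076 dB/km
Step 2: TL_spread = 20*log10(11900) = 81.51 dB
Step 3: TL_abs = alpha*R = 4.2076 * 11.9 = 50.07 dB
Step 4: TL_total = 81.51 + 50.07 = 131.58

131.58 dB


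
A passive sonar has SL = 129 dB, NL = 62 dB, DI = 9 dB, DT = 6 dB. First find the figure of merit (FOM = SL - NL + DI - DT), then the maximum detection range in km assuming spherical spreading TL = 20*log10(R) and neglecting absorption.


Step 1: FOM = SL - NL + DI - DT = 129 - 62 + 9 - 6 = 70 dB
Step 2: at max range FOM = TL = 20*log10(R), so R = 10^(70/20) = 3162.28 m = 3.16 km

3.16 km


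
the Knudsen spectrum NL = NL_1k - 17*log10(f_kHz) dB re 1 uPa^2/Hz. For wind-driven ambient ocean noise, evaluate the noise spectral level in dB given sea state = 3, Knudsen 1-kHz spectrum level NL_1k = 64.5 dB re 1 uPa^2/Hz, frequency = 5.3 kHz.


NL = NL_1k - 17*log10(f_kHz) = 64.5 - 17*log10(5.3) = 64.5 - (12.31) = 52.19

52.19 dB


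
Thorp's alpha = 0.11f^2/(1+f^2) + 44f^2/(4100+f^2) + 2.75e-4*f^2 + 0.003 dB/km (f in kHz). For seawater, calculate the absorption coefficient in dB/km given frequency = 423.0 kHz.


f^2 = 178929.0
alpha = 0.11*178929.0/(1+178929.0) + 44*178929.0/(4100+178929.0) + 2.75e-4*178929.0 + 0.003 = 92.333

92.333 dB/km


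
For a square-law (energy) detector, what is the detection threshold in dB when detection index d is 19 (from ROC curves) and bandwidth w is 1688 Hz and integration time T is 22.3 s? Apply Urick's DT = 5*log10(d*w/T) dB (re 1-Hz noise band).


15.79 dB


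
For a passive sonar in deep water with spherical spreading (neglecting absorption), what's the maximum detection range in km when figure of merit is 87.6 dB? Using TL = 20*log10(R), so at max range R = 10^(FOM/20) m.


23.99 km


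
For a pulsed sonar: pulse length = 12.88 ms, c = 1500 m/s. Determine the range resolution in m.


dR = c*tau/2 = 1500 * 12.88e-3 / 2 = 9.66

9.66 m


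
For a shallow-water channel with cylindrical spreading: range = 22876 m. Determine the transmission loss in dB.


TL = 10*log10(22876) = 43.59

43.59 dB


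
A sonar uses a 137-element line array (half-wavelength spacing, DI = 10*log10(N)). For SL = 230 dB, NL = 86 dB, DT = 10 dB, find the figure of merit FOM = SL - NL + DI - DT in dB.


Step 1: DI = 10*log10(137) = 21.37 dB
Step 2: FOM = SL - NL + DI - DT = 230 - 86 + 21.37 - 10 = 155.37

155.37 dB


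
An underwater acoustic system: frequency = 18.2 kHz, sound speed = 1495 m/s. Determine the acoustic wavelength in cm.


8.21 cm


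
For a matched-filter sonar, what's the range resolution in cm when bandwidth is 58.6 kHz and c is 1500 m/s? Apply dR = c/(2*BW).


dR = c/(2*BW) = 1500 / (2 * 58.6e3) = 0.0128 m = 1.28 cm

1.28 cm


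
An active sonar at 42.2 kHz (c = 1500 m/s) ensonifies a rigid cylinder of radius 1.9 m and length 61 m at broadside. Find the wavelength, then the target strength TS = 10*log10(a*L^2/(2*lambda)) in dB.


Step 1: lambda = c/f = 1500/42200 = 0.03555 m
Step 2: TS = 10*log10(a*L^2/(2*lambda)) = 10*log10(1.9*61^2/(2*0.03555)) = 49.98

49.98 dB


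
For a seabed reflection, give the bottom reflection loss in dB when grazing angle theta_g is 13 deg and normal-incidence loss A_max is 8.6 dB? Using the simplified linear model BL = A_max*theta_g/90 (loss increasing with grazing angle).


BL = A_max * theta_g / 90 = 8.6 * 13 / 90 = 1.24

1.24 dB


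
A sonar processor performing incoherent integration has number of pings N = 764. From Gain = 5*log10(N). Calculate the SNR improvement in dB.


14.42 dB


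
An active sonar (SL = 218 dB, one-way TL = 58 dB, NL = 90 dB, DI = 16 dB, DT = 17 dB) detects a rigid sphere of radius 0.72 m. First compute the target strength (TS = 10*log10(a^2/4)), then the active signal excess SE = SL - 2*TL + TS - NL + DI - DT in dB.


Step 1: TS = 10*log10(0.72^2/4) = -8.87 dB
Step 2: SE = SL - 2*TL + TS - NL + DI - DT = 218 - 2*58 + (-8.87) - 90 + 16 - 17 = 2.13

2.13 dB


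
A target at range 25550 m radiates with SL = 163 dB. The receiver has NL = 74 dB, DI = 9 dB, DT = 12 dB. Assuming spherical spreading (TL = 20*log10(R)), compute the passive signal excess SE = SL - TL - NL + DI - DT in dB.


Step 1: TL = 20*log10(25550) = 88.15 dB
Step 2: SE = 163 - 88.15 - 74 + 9 - 12 = -2.15

-2.15 dB


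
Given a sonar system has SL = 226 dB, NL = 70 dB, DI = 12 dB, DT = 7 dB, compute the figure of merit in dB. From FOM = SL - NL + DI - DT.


FOM = SL - NL + DI - DT = 226 - 70 + 12 - 7 = 161

161 dB


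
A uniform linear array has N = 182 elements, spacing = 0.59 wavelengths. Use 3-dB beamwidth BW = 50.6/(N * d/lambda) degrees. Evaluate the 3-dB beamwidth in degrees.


BW = 50.6 / (182 * 0.59) = 50.6 / 107.38 = 0.47

0.47 deg


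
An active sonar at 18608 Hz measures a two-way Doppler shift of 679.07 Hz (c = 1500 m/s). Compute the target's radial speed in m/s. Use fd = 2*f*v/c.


From fd = 2*f*v/c, v = c*fd/(2*f) = 1500 * 679.07 / (2*18608) = 27.37

27.37 m/s


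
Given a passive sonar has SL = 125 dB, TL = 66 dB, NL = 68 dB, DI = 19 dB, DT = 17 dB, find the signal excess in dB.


SE = SL - TL - NL + DI - DT = 125 - 66 - 68 + 19 - 17 = -7

-7 dB


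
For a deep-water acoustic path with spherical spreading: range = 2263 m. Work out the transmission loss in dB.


TL = 20*log10(2263) = 67.09

67.09 dB


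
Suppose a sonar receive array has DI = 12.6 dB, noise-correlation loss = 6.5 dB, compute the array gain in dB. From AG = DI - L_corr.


6.1 dB


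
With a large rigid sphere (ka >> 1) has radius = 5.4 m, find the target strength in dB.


TS = 10*log10(5.4^2 / 4) = 10*log10(7.29) = 8.63

8.63 dB


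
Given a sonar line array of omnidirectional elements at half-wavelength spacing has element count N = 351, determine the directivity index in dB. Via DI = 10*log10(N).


DI = 10*log10(351) = 25.45

25.45 dB


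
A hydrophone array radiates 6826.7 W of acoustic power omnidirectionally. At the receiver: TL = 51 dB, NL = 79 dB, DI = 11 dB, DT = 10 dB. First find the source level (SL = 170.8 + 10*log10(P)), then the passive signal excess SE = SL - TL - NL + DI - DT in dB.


Step 1: SL = 170.8 + 10*log10(6826.7) = 209.14 dB
Step 2: SE = SL - TL - NL + DI - DT = 209.14 - 51 - 79 + 11 - 10 = 80.14

80.14 dB


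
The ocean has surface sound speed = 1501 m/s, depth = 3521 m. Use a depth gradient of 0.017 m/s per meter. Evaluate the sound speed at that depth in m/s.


c = 1501 + 0.017 * 3521 = 1560.857

1560.857 m/s


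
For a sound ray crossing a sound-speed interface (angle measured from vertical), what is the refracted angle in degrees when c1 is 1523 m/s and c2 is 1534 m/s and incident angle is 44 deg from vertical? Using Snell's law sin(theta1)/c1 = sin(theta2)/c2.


sin(theta2) = (c2/c1)*sin(theta1) = (1534/1523)*sin(44 deg) = 0.69968
theta2 = arcsin(0.69968) = 44.4

44.4 deg


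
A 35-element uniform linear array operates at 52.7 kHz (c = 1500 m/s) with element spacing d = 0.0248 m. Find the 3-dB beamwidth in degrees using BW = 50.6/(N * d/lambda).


Step 1: lambda = 1500/52700 = 0.02846 m
Step 2: d/lambda = 0.0248/0.02846 = 0.8714
Step 3: BW = 50.6/(N * d/lambda) = 50.6/(35 * 0.8714) = 1.66

1.66 deg


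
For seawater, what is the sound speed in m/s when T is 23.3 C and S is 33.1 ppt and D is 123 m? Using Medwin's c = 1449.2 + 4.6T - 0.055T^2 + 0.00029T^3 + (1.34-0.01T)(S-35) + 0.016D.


c = 1449.2 + 4.6*23.3 - 0.055*23.3^2 + 0.00029*23.3^3 + (1.34 - 0.01*23.3)*(33.1 - 35) + 0.016*123 = 1530.05

1530.05 m/s


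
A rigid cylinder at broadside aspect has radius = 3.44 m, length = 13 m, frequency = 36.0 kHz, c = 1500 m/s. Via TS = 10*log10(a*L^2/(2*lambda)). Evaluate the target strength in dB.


38.44 dB


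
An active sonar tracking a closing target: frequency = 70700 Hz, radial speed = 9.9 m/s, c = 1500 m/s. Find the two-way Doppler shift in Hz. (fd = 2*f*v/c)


933.24 Hz


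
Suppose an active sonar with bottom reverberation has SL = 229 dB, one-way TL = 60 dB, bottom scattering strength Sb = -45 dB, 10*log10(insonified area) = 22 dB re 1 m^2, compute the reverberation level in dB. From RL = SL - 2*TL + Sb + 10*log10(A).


86 dB


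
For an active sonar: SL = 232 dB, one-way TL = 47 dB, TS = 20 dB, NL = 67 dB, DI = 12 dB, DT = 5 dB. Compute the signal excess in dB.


98 dB


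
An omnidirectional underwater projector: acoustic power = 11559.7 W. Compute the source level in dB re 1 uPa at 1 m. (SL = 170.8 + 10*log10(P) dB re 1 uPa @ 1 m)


211.43 dB


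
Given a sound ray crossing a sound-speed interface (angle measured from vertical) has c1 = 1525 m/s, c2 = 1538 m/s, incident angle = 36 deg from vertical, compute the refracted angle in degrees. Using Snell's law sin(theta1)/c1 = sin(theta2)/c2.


36.36 deg


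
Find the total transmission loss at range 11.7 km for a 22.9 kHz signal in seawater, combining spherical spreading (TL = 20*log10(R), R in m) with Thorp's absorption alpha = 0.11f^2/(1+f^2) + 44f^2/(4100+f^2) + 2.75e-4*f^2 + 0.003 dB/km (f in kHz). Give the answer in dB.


Step 1 (Thorp): alpha = 0.11*524.41/(1+524.41) + 44*524.41/(4100+524.41) + 2.75e-4*524.41 + 0.003 = 5.2466 dB/km
Step 2: TL_spread = 20*log10(11700) = 81.36 dB
Step 3: TL_abs = alpha*R = 5.2466 * 11.7 = 61.39 dB
Step 4: TL_total = 81.36 + 61.39 = 142.75

142.75 dB


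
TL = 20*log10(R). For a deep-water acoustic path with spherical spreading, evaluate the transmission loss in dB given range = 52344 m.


TL = 20*log10(52344) = 94.38

94.38 dB


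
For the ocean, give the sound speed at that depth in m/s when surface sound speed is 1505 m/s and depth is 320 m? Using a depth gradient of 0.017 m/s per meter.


c = 1505 + 0.017 * 320 = 1510.44

1510.44 m/s


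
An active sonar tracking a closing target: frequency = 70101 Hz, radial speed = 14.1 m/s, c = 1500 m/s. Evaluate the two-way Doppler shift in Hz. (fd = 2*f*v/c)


fd = 2*f*v/c = 2 * 70101 * 14.1 / 1500 = 1317.9

1317.9 Hz


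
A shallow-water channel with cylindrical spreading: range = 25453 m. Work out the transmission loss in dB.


TL = 10*log10(25453) = 44.06

44.06 dB


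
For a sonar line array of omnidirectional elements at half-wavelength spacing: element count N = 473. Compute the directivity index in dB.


26.75 dB


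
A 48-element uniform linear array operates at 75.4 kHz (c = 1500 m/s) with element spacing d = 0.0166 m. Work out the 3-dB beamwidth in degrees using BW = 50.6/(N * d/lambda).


1.26 deg


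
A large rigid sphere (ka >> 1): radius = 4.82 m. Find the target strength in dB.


TS = 10*log10(4.82^2 / 4) = 10*log10(5.8081) = 7.64

7.64 dB


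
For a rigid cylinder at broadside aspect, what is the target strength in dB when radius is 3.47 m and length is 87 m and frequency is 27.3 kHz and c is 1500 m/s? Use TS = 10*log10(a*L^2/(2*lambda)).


lambda = 1500/27300 = 0.05495 m
TS = 10*log10(3.47*87^2/(2*0.05495)) = 53.78

53.78 dB


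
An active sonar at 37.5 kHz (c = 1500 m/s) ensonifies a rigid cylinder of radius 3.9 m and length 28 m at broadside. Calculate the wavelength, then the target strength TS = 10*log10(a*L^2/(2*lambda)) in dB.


Step 1: lambda = c/f = 1500/37500 = 0.04 m
Step 2: TS = 10*log10(a*L^2/(2*lambda)) = 10*log10(3.9*28^2/(2*0.04)) = 45.82

45.82 dB


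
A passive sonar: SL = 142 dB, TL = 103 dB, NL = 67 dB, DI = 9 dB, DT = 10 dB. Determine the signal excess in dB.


SE = SL - TL - NL + DI - DT = 142 - 103 - 67 + 9 - 10 = -29

-29 dB


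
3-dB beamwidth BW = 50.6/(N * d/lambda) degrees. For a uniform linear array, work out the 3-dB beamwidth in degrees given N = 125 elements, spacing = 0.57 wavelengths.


BW = 50.6 / (125 * 0.57) = 50.6 / 71.25 = 0.71

0.71 deg


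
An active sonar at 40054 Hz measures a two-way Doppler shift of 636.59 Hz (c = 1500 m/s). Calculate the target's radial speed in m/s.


From fd = 2*f*v/c, v = c*fd/(2*f) = 1500 * 636.59 / (2*40054) = 11.92

11.92 m/s


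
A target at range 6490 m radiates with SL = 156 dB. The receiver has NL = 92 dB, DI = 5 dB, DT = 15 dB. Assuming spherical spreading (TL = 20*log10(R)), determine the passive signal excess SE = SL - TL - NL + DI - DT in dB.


-22.24 dB


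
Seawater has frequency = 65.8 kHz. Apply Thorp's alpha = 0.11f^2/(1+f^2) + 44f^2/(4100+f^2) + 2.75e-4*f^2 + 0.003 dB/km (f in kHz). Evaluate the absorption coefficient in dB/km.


23.903 dB/km


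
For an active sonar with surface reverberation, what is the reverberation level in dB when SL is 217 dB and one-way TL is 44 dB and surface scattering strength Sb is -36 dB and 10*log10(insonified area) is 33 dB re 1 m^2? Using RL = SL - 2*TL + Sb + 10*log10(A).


RL = SL - 2*TL + Sb + 10*log10(A) = 217 - 2*44 + (-36) + 33 = 126

126 dB


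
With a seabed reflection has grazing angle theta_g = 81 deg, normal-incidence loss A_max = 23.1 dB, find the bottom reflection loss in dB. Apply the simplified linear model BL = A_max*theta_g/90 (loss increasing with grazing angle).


BL = A_max * theta_g / 90 = 23.1 * 81 / 90 = 20.79

20.79 dB


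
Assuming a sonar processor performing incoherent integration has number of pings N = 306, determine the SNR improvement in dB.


Gain = 5*log10(306) = 12.43

12.43 dB


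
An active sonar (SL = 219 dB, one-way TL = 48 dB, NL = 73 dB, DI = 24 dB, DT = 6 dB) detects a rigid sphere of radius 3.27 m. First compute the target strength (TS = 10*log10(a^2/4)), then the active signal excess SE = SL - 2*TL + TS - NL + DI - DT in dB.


Step 1: TS = 10*log10(3.27^2/4) = 4.27 dB
Step 2: SE = SL - 2*TL + TS - NL + DI - DT = 219 - 2*48 + (4.27) - 73 + 24 - 6 = 72.27

72.27 dB


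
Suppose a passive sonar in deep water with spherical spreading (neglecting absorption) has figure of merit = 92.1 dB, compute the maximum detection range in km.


At max range FOM = TL, so 20*log10(R) = 92.1
R = 10^(92.1/20) = 40271.7 m = 40.27 km

40.27 km


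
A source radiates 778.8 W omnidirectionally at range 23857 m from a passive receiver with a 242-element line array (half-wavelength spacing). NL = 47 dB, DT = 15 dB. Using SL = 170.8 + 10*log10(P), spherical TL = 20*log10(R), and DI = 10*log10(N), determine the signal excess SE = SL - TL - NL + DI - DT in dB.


Step 1: SL = 170.8 + 10*log10(778.8) = 199.71 dB
Step 2: TL = 20*log10(23857) = 87.55 dB
Step 3: DI = 10*log10(242) = 23.84 dB
Step 4: SE = SL - TL - NL + DI - DT = 199.71 - 87.55 - 47 + 23.84 - 15 = 74.0

74.0 dB


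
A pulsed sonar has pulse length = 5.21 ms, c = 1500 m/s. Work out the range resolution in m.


dR = c*tau/2 = 1500 * 5.21e-3 / 2 = 3.9075

3.9075 m


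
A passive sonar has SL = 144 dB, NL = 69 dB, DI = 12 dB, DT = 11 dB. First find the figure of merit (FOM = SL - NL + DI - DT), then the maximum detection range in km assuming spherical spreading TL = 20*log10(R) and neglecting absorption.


Step 1: FOM = SL - NL + DI - DT = 144 - 69 + 12 - 11 = 76 dB
Step 2: at max range FOM = TL = 20*log10(R), so R = 10^(76/20) = 6309.57 m = 6.31 km

6.31 km


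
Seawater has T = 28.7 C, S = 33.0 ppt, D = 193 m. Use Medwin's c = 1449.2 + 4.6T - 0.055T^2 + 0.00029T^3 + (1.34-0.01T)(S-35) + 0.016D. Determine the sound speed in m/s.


1543.75 m/s


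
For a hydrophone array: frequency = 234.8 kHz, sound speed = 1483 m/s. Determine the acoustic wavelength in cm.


lambda = c/f = 1483 / 234800 = 0.0063 m = 0.63 cm

0.63 cm


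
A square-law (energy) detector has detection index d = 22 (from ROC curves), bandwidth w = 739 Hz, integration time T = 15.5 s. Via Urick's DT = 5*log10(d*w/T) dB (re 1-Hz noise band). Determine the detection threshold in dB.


15.1 dB


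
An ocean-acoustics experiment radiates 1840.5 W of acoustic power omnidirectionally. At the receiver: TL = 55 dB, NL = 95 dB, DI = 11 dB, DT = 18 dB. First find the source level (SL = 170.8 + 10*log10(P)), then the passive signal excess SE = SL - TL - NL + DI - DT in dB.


Step 1: SL = 170.8 + 10*log10(1840.5) = 203.45 dB
Step 2: SE = SL - TL - NL + DI - DT = 203.45 - 55 - 95 + 11 - 18 = 46.45

46.45 dB


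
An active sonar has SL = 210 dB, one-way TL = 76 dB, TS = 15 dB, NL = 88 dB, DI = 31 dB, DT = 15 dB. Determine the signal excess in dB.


SE = SL - 2*TL + TS - NL + DI - DT = 210 - 2*76 + (15) - 88 + 31 - 15 = 1

1 dB


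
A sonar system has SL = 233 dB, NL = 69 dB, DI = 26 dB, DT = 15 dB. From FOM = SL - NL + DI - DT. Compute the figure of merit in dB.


FOM = SL - NL + DI - DT = 233 - 69 + 26 - 15 = 175

175 dB


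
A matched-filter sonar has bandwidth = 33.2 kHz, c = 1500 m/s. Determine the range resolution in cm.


2.26 cm


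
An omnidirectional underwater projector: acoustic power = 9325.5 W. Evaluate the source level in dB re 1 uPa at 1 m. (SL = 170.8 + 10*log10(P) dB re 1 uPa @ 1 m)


210.5 dB


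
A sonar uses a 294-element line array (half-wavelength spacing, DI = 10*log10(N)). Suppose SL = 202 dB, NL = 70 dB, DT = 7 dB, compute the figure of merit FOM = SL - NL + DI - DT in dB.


149.68 dB


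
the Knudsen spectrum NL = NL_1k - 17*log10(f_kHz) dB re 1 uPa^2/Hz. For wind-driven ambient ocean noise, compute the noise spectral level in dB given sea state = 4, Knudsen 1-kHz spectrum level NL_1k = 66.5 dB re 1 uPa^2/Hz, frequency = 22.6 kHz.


NL = NL_1k - 17*log10(f_kHz) = 66.5 - 17*log10(22.6) = 66.5 - (23.02) = 43.48

43.48 dB


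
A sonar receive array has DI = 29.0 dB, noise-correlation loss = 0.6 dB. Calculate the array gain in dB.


AG = DI - L_corr = 29.0 - 0.6 = 28.4

28.4 dB


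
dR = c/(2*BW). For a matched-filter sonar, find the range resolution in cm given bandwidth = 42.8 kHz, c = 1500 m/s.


1.75 cm


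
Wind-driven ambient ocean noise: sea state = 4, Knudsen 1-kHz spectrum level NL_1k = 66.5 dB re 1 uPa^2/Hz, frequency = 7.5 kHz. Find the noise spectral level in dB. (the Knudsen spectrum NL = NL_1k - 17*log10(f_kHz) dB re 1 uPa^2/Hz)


NL = NL_1k - 17*log10(f_kHz) = 66.5 - 17*log10(7.5) = 66.5 - (14.88) = 51.62

51.62 dB


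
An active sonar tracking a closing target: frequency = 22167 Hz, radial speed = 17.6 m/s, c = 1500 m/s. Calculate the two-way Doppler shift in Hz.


fd = 2*f*v/c = 2 * 22167 * 17.6 / 1500 = 520.19

520.19 Hz


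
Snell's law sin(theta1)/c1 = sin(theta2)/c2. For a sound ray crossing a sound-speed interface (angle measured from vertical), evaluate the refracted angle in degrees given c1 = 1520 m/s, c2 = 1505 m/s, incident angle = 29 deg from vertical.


sin(theta2) = (c2/c1)*sin(theta1) = (1505/1520)*sin(29 deg) = 0.48003
theta2 = arcsin(0.48003) = 28.69

28.69 deg


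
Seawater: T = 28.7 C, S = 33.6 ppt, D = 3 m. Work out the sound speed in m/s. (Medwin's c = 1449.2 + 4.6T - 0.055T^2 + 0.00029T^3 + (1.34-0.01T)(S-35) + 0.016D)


c = 1449.2 + 4.6*28.7 - 0.055*28.7^2 + 0.00029*28.7^3 + (1.34 - 0.01*28.7)*(33.6 - 35) + 0.016*3 = 1541.35

1541.35 m/s


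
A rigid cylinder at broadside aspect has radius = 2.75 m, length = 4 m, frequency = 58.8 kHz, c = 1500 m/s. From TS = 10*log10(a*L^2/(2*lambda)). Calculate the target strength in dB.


29.36 dB


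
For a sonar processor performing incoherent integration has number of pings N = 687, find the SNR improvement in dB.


Gain = 5*log10(687) = 14.18

14.18 dB


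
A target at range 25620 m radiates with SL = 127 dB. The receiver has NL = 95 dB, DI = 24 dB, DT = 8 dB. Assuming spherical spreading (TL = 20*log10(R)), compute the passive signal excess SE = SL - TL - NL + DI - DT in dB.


Step 1: TL = 20*log10(25620) = 88.17 dB
Step 2: SE = 127 - 88.17 - 95 + 24 - 8 = -40.17

-40.17 dB


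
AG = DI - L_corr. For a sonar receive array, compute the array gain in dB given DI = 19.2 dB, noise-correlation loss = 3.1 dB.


16.1 dB


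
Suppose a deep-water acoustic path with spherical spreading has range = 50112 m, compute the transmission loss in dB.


TL = 20*log10(50112) = 94.0

94.0 dB


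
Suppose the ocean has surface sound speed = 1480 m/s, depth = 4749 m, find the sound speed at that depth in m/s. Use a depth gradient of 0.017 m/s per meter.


c = 1480 + 0.017 * 4749 = 1560.733

1560.733 m/s


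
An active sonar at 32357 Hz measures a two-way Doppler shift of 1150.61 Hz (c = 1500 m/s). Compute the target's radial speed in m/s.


From fd = 2*f*v/c, v = c*fd/(2*f) = 1500 * 1150.61 / (2*32357) = 26.67

26.67 m/s


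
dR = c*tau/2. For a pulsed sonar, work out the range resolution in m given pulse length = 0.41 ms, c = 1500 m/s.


0.3075 m


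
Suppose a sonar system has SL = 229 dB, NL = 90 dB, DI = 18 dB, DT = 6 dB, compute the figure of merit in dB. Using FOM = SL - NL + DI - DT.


FOM = SL - NL + DI - DT = 229 - 90 + 18 - 6 = 151

151 dB


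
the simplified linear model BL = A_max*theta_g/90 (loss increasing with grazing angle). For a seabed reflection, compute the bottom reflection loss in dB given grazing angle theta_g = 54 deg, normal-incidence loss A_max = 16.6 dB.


9.96 dB
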